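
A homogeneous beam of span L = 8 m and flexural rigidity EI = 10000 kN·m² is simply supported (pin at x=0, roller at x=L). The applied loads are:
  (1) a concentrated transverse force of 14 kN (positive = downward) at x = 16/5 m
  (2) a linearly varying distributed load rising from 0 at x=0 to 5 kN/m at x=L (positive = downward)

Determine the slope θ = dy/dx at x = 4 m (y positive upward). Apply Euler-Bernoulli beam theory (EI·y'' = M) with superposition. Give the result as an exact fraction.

θ(4) = 637/2812500 rad

Load 1 — point force P=14 kN at a=16/5 m (b=L-a=24/5):
  θ_1 = -Pa(2L²-6Lx+3x²+a²)/(6LEI)  [x>a] = -14·(16/5)·(2·8²-6·8·4+3·4²+(16/5)²)/(6·8·10000) = 42/78125 rad
Load 2 — triangular load w₀=5 kN/m (0→w₀ over full span):
  θ_2 = -w₀(7L⁴-30L²x²+15x⁴)/(360LEI) = -5·(7·8⁴-30·8²·4²+15·4⁴)/(360·8·10000) = -7/22500 rad
Superposition: θ = Σ θ_i = 637/2812500 rad ≈ 0.000226 rad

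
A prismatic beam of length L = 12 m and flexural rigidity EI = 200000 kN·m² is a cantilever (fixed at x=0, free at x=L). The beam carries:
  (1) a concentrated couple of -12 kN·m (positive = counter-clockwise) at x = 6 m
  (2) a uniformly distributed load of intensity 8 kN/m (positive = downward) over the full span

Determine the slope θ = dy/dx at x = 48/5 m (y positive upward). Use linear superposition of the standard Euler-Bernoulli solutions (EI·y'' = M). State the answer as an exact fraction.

θ(48/5) = -36837/3125000 rad

Load 1 — applied couple M₀=-12 kN·m at a=6 m (b=L-a=6):
  θ_1 = M₀a/EI  [x>a] = (-12)·6/200000 = -9/25000 rad
Load 2 — uniform load w=8 kN/m over full span:
  θ_2 = -wx(x²-3Lx+3L²)/(6EI) = -8·(48/5)·((48/5)²-3·12·(48/5)+3·12²)/(6·200000) = -4464/390625 rad
Superposition: θ = Σ θ_i = -36837/3125000 rad ≈ -0.011788 rad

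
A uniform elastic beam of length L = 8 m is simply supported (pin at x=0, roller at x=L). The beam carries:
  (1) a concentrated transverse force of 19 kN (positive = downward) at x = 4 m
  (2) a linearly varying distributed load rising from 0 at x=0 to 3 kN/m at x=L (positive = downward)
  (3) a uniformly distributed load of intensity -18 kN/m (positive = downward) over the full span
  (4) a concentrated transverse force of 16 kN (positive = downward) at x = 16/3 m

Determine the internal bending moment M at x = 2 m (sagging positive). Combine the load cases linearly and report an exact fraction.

M(2) = -425/6 kN·m

Load 1 — point force P=19 kN at a=4 m (b=L-a=4):
  M_1 = Pbx/L  [x≤a] = 19·4·2/8 = 19 kN·m
Load 2 — triangular load w₀=3 kN/m (0→w₀ over full span):
  M_2 = w₀Lx/6 - w₀x³/(6L) = 3·8·2/6 - 3·2³/(6·8) = 15/2 kN·m
Load 3 — uniform load w=-18 kN/m over full span:
  M_3 = wx(L-x)/2 = (-18)·2·(8-2)/2 = -108 kN·m
Load 4 — point force P=16 kN at a=16/3 m (b=L-a=8/3):
  M_4 = Pbx/L  [x≤a] = 16·(8/3)·2/8 = 32/3 kN·m
Superposition: M = Σ M_i = -425/6 kN·m ≈ -70.833333 kN·m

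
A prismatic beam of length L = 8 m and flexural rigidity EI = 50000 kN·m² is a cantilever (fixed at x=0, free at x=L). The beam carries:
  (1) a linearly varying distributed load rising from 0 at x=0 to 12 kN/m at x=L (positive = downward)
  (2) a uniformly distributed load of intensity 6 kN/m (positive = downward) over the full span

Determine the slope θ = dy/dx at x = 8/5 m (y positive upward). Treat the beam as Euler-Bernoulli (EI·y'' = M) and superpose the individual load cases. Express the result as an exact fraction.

θ(8/5) = -23376/1953125 rad

Load 1 — triangular load w₀=12 kN/m (0→w₀ over full span):
  θ_1 = (w₀Lx²/4-w₀L²x/3-w₀x⁴/(24L))/EI = (12·8·(8/5)²/4-12·8²·(8/5)/3-12·(8/5)⁴/(24·8))/50000 = -13616/1953125 rad
Load 2 — uniform load w=6 kN/m over full span:
  θ_2 = -wx(x²-3Lx+3L²)/(6EI) = -6·(8/5)·((8/5)²-3·8·(8/5)+3·8²)/(6·50000) = -1952/390625 rad
Superposition: θ = Σ θ_i = -23376/1953125 rad ≈ -0.011969 rad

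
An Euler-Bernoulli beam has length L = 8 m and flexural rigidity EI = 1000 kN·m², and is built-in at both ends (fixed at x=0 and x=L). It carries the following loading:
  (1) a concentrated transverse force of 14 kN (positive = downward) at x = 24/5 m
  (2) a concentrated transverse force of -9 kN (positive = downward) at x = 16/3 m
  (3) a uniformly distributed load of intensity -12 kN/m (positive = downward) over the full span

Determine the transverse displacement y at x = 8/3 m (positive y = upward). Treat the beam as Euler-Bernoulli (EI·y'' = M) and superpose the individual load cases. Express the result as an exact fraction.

Load 1 — point force P=14 kN at a=24/5 m (b=L-a=16/5):
  y_1 = -Pb²x²(3aL-(3a+b)x)/(6L³EI)  [x≤a] = -14·(16/5)²·(8/3)²·(3·(24/5)·8-(3·(24/5)+(16/5))·(8/3))/(6·8³·1000) = -28672/1265625 m
Load 2 — point force P=-9 kN at a=16/3 m (b=L-a=8/3):
  y_2 = -Pb²x²(3aL-(3a+b)x)/(6L³EI)  [x≤a] = -(-9)·(8/3)²·(8/3)²·(3·(16/3)·8-(3·(16/3)+(8/3))·(8/3))/(6·8³·1000) = 352/30375 m
Load 3 — uniform load w=-12 kN/m over full span:
  y_3 = -wx²(L-x)²/(24EI) = -(-12)·(8/3)²·(8-(8/3))²/(24·1000) = 1024/10125 m
Superposition: y = Σ y_i = 341984/3796875 m ≈ 0.090070 m

y(8/3) = 341984/3796875 m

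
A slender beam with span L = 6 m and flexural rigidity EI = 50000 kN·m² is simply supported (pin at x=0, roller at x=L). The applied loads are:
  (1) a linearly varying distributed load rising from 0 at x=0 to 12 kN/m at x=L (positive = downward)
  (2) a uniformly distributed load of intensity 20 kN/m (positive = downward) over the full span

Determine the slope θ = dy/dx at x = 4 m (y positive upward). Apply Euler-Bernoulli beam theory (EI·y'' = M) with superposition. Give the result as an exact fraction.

θ(4) = 104/46875 rad

Load 1 — triangular load w₀=12 kN/m (0→w₀ over full span):
  θ_1 = -w₀(7L⁴-30L²x²+15x⁴)/(360LEI) = -12·(7·6⁴-30·6²·4²+15·4⁴)/(360·6·50000) = 91/187500 rad
Load 2 — uniform load w=20 kN/m over full span:
  θ_2 = -w(L³-6Lx²+4x³)/(24EI) = -20·(6³-6·6·4²+4·4³)/(24·50000) = 13/7500 rad
Superposition: θ = Σ θ_i = 104/46875 rad ≈ 0.002219 rad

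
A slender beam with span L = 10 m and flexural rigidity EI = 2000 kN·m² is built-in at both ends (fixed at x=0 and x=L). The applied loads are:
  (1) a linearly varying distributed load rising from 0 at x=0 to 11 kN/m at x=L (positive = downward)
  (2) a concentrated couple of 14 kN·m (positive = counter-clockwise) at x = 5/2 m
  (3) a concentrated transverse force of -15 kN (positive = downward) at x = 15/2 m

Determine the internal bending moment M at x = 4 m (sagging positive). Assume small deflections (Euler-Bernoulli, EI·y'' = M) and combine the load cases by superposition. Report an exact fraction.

Load 1 — triangular load w₀=11 kN/m (0→w₀ over full span):
  M_1 = 3w₀Lx/20 - w₀L²/30 - w₀x³/(6L) = 3·11·10·4/20 - 11·10²/30 - 11·4³/(6·10) = 88/5 kN·m
Load 2 — applied couple M₀=14 kN·m at a=5/2 m (b=L-a=15/2):
  M_2 = R_Ax - M_A - M₀  [x>a] with R_A=63/40, M_A=-21/8 = (63/40)·4 - (-21/8) - 14 = -203/40 kN·m
Load 3 — point force P=-15 kN at a=15/2 m (b=L-a=5/2):
  M_3 = Pb²(3a+b)x/L³ - Pab²/L²  [x≤a] = (-15)·(5/2)²·(3·(15/2)+(5/2))·4/10³ - (-15)·(15/2)·(5/2)²/10² = -75/32 kN·m
Superposition: M = Σ M_i = 1629/160 kN·m ≈ 10.181250 kN·m

M(4) = 1629/160 kN·m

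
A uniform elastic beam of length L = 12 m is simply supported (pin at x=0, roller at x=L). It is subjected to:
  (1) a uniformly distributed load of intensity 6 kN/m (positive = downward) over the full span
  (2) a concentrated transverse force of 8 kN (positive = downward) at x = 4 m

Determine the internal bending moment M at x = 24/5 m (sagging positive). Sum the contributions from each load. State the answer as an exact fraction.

Load 1 — uniform load w=6 kN/m over full span:
  M_1 = wx(L-x)/2 = 6·(24/5)·(12-(24/5))/2 = 2592/25 kN·m
Load 2 — point force P=8 kN at a=4 m (b=L-a=8):
  M_2 = Pa(L-x)/L  [x>a] = 8·4·(12-(24/5))/12 = 96/5 kN·m
Superposition: M = Σ M_i = 3072/25 kN·m ≈ 122.880000 kN·m

M(24/5) = 3072/25 kN·m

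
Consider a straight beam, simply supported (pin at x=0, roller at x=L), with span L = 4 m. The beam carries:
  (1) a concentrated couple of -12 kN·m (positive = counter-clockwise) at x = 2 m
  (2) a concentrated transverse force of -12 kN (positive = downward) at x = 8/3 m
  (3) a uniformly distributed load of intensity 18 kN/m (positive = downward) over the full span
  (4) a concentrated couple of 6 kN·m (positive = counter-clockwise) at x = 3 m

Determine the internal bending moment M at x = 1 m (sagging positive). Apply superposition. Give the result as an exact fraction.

M(1) = 43/2 kN·m

Load 1 — applied couple M₀=-12 kN·m at a=2 m (b=L-a=2):
  M_1 = M₀x/L  [x≤a] = (-12)·1/4 = -3 kN·m
Load 2 — point force P=-12 kN at a=8/3 m (b=L-a=4/3):
  M_2 = Pbx/L  [x≤a] = (-12)·(4/3)·1/4 = -4 kN·m
Load 3 — uniform load w=18 kN/m over full span:
  M_3 = wx(L-x)/2 = 18·1·(4-1)/2 = 27 kN·m
Load 4 — applied couple M₀=6 kN·m at a=3 m (b=L-a=1):
  M_4 = M₀x/L  [x≤a] = 6·1/4 = 3/2 kN·m
Superposition: M = Σ M_i = 43/2 kN·m ≈ 21.500000 kN·m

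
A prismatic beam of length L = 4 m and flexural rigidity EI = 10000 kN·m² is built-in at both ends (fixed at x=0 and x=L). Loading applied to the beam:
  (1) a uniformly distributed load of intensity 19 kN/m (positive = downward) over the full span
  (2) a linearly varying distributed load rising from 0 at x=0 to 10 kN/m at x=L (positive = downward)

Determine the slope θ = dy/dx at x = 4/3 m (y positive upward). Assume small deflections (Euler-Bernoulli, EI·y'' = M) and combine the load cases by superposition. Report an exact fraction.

Load 1 — uniform load w=19 kN/m over full span:
  θ_1 = -wx(L-x)(L-2x)/(12EI) = -19·(4/3)·(4-(4/3))·(4-2·(4/3))/(12·10000) = -38/50625 rad
Load 2 — triangular load w₀=10 kN/m (0→w₀ over full span):
  θ_2 = -w₀(2x(L-x)(L-2x)(x+2L)+x²(L-x)²)/(120LEI) = -10·(2·(4/3)·(4-(4/3))·(4-2·(4/3))·((4/3)+2·4)+(4/3)²·(4-(4/3))²)/(120·4·10000) = -32/151875 rad
Superposition: θ = Σ θ_i = -146/151875 rad ≈ -0.000961 rad

θ(4/3) = -146/151875 rad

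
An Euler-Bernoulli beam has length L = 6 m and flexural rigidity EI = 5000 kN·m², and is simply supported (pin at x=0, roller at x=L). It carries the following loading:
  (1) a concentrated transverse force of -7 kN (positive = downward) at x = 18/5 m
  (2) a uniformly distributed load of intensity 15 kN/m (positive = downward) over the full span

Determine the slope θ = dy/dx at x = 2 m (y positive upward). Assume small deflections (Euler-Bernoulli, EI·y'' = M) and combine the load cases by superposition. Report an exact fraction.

θ(2) = -7061/625000 rad

Load 1 — point force P=-7 kN at a=18/5 m (b=L-a=12/5):
  θ_1 = -Pb(L²-b²-3x²)/(6LEI)  [x≤a] = -(-7)·(12/5)·(6²-(12/5)²-3·2²)/(6·6·5000) = 133/78125 rad
Load 2 — uniform load w=15 kN/m over full span:
  θ_2 = -w(L³-6Lx²+4x³)/(24EI) = -15·(6³-6·6·2²+4·2³)/(24·5000) = -13/1000 rad
Superposition: θ = Σ θ_i = -7061/625000 rad ≈ -0.011298 rad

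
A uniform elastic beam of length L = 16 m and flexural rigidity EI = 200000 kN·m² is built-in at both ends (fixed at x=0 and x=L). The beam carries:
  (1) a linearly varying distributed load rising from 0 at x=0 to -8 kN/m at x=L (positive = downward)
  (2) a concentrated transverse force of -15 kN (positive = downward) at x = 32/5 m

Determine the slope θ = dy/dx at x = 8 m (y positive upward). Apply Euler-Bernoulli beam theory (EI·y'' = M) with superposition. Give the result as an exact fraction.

Load 1 — triangular load w₀=-8 kN/m (0→w₀ over full span):
  θ_1 = -w₀(2x(L-x)(L-2x)(x+2L)+x²(L-x)²)/(120LEI) = -(-8)·(2·8·(16-8)·(16-2·8)·(8+2·16)+8²·(16-8)²)/(120·16·200000) = 4/46875 rad
Load 2 — point force P=-15 kN at a=32/5 m (b=L-a=48/5):
  θ_2 = Pa²(L-x)(2bL-(3b+a)(L-x))/(2L³EI)  [x>a] = (-15)·(32/5)²·(16-8)·(2·(48/5)·16-(3·(48/5)+(32/5))·(16-8))/(2·16³·200000) = -6/78125 rad
Superposition: θ = Σ θ_i = 2/234375 rad ≈ 0.000009 rad

θ(8) = 2/234375 rad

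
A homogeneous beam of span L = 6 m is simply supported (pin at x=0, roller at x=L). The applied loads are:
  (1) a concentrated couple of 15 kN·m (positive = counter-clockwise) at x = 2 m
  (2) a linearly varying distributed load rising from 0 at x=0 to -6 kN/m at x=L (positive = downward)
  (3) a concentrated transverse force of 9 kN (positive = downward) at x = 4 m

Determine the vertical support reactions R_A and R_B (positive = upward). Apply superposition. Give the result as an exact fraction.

R_A = -1/2 kN, R_B = -17/2 kN

Load 1 — applied couple M₀=15 kN·m at a=2 m (b=L-a=4):
  R_A = M₀/L = 15/6 = 5/2 kN
  R_B = -M₀/L = -15/6 = -5/2 kN
Load 2 — triangular load w₀=-6 kN/m (0→w₀ over full span):
  R_A = w₀L/6 = (-6)·6/6 = -6 kN
  R_B = w₀L/3 = (-6)·6/3 = -12 kN
Load 3 — point force P=9 kN at a=4 m (b=L-a=2):
  R_A = Pb/L = 9·2/6 = 3 kN
  R_B = Pa/L = 9·4/6 = 6 kN
Superposition: R_A = -1/2 kN, R_B = -17/2 kN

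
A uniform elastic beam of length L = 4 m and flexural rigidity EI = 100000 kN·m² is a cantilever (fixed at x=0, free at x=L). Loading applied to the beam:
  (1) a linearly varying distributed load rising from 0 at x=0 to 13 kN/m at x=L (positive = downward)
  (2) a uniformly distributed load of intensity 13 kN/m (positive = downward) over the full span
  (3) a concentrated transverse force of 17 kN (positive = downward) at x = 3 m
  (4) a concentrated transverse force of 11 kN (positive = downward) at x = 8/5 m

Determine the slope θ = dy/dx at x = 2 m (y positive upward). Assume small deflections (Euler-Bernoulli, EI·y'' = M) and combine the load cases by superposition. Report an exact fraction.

Load 1 — triangular load w₀=13 kN/m (0→w₀ over full span):
  θ_1 = (w₀Lx²/4-w₀L²x/3-w₀x⁴/(24L))/EI = (13·4·2²/4-13·4²·2/3-13·2⁴/(24·4))/100000 = -533/600000 rad
Load 2 — uniform load w=13 kN/m over full span:
  θ_2 = -wx(x²-3Lx+3L²)/(6EI) = -13·2·(2²-3·4·2+3·4²)/(6·100000) = -91/75000 rad
Load 3 — point force P=17 kN at a=3 m (b=L-a=1):
  θ_3 = -Px(2a-x)/(2EI)  [x≤a] = -17·2·(2·3-2)/(2·100000) = -17/25000 rad
Load 4 — point force P=11 kN at a=8/5 m (b=L-a=12/5):
  θ_4 = -Pa²/(2EI)  [x>a] = -11·(8/5)²/(2·100000) = -11/78125 rad
Superposition: θ = Σ θ_i = -43837/15000000 rad ≈ -0.002922 rad

θ(2) = -43837/15000000 rad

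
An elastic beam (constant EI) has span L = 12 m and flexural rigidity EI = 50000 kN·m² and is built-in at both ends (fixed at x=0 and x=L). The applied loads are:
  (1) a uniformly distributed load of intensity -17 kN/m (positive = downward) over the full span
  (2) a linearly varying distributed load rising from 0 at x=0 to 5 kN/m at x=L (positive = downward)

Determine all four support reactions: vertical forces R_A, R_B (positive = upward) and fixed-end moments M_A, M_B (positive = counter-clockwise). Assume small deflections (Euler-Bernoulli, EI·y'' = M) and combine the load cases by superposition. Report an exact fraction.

R_A = -93 kN, M_A = -180 kN·m, R_B = -81 kN, M_B = 168 kN·m

Load 1 — uniform load w=-17 kN/m over full span:
  R_A = wL/2 = (-17)·12/2 = -102 kN
  M_A = wL²/12 = (-17)·12²/12 = -204 kN·m
  R_B = wL/2 = (-17)·12/2 = -102 kN
  M_B = -wL²/12 = -(-17)·12²/12 = 204 kN·m
Load 2 — triangular load w₀=5 kN/m (0→w₀ over full span):
  R_A = 3w₀L/20 = 3·5·12/20 = 9 kN
  M_A = w₀L²/30 = 5·12²/30 = 24 kN·m
  R_B = 7w₀L/20 = 7·5·12/20 = 21 kN
  M_B = -w₀L²/20 = -5·12²/20 = -36 kN·m
Superposition: R_A = -93 kN, M_A = -180 kN·m, R_B = -81 kN, M_B = 168 kN·m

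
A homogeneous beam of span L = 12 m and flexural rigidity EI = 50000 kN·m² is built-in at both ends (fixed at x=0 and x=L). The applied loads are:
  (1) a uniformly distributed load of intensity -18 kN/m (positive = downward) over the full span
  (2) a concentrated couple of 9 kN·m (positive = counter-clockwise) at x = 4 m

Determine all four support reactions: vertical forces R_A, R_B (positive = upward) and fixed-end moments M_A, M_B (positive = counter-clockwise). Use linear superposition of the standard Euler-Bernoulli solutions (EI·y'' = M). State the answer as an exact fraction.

Load 1 — uniform load w=-18 kN/m over full span:
  R_A = wL/2 = (-18)·12/2 = -108 kN
  M_A = wL²/12 = (-18)·12²/12 = -216 kN·m
  R_B = wL/2 = (-18)·12/2 = -108 kN
  M_B = -wL²/12 = -(-18)·12²/12 = 216 kN·m
Load 2 — applied couple M₀=9 kN·m at a=4 m (b=L-a=8):
  R_A = 6M₀ab/L³ = 6·9·4·8/12³ = 1 kN
  M_A = M₀b(2a-b)/L² = 9·8·(2·4-8)/12² = 0 kN·m
  R_B = -6M₀ab/L³ = -6·9·4·8/12³ = -1 kN
  M_B = M₀a(2b-a)/L² = 9·4·(2·8-4)/12² = 3 kN·m
Superposition: R_A = -107 kN, M_A = -216 kN·m, R_B = -109 kN, M_B = 219 kN·m

R_A = -107 kN, M_A = -216 kN·m, R_B = -109 kN, M_B = 219 kN·m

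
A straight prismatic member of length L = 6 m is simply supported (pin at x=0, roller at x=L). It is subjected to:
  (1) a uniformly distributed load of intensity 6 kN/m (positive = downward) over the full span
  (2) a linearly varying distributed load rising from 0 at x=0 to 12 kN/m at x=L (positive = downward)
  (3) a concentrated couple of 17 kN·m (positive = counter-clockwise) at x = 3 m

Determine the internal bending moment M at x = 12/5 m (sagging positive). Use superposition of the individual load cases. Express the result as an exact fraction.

Load 1 — uniform load w=6 kN/m over full span:
  M_1 = wx(L-x)/2 = 6·(12/5)·(6-(12/5))/2 = 648/25 kN·m
Load 2 — triangular load w₀=12 kN/m (0→w₀ over full span):
  M_2 = w₀Lx/6 - w₀x³/(6L) = 12·6·(12/5)/6 - 12·(12/5)³/(6·6) = 3024/125 kN·m
Load 3 — applied couple M₀=17 kN·m at a=3 m (b=L-a=3):
  M_3 = M₀x/L  [x≤a] = 17·(12/5)/6 = 34/5 kN·m
Superposition: M = Σ M_i = 7114/125 kN·m ≈ 56.912000 kN·m

M(12/5) = 7114/125 kN·m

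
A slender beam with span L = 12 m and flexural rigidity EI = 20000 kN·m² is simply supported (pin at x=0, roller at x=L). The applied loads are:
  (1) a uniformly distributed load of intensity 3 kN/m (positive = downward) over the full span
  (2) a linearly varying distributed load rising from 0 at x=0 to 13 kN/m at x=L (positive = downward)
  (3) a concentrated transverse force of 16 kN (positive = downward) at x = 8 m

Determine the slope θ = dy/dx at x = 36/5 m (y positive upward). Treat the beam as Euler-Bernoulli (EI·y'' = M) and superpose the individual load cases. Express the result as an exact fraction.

Load 1 — uniform load w=3 kN/m over full span:
  θ_1 = -w(L³-6Lx²+4x³)/(24EI) = -3·(12³-6·12·(36/5)²+4·(36/5)³)/(24·20000) = 999/312500 rad
Load 2 — triangular load w₀=13 kN/m (0→w₀ over full span):
  θ_2 = -w₀(7L⁴-30L²x²+15x⁴)/(360LEI) = -13·(7·12⁴-30·12²·(36/5)²+15·(36/5)⁴)/(360·12·20000) = 2262/390625 rad
Load 3 — point force P=16 kN at a=8 m (b=L-a=4):
  θ_3 = -Pb(L²-b²-3x²)/(6LEI)  [x≤a] = -16·4·(12²-4²-3·(36/5)²)/(6·12·20000) = 172/140625 rad
Superposition: θ = Σ θ_i = 143587/14062500 rad ≈ 0.010211 rad

θ(36/5) = 143587/14062500 rad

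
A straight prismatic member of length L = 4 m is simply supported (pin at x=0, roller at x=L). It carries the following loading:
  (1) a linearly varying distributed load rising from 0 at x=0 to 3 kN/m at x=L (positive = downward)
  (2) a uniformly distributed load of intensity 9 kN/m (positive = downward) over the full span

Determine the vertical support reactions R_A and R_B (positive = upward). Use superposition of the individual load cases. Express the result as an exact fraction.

Load 1 — triangular load w₀=3 kN/m (0→w₀ over full span):
  R_A = w₀L/6 = 3·4/6 = 2 kN
  R_B = w₀L/3 = 3·4/3 = 4 kN
Load 2 — uniform load w=9 kN/m over full span:
  R_A = wL/2 = 9·4/2 = 18 kN
  R_B = wL/2 = 9·4/2 = 18 kN
Superposition: R_A = 20 kN, R_B = 22 kN

R_A = 20 kN, R_B = 22 kN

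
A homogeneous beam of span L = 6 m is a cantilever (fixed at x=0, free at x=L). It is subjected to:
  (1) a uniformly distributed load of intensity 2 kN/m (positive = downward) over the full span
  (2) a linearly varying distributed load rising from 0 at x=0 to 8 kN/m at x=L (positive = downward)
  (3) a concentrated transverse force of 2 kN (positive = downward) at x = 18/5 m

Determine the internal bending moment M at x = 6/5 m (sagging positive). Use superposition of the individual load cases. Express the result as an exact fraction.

M(6/5) = -11928/125 kN·m

Load 1 — uniform load w=2 kN/m over full span:
  M_1 = -w(L-x)²/2 = -2·(6-(6/5))²/2 = -576/25 kN·m
Load 2 — triangular load w₀=8 kN/m (0→w₀ over full span):
  M_2 = w₀Lx/2 - w₀L²/3 - w₀x³/(6L) = 8·6·(6/5)/2 - 8·6²/3 - 8·(6/5)³/(6·6) = -8448/125 kN·m
Load 3 — point force P=2 kN at a=18/5 m (b=L-a=12/5):
  M_3 = -P(a-x)  [x≤a] = -2·((18/5)-(6/5)) = -24/5 kN·m
Superposition: M = Σ M_i = -11928/125 kN·m ≈ -95.424000 kN·m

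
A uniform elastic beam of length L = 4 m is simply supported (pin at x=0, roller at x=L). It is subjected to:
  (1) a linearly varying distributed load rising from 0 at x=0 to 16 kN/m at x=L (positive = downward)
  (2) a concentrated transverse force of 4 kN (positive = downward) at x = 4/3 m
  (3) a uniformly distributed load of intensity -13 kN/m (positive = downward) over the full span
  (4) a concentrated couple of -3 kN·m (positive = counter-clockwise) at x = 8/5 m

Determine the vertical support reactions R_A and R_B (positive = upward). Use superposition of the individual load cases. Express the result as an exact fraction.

R_A = -161/12 kN, R_B = -31/12 kN

Load 1 — triangular load w₀=16 kN/m (0→w₀ over full span):
  R_A = w₀L/6 = 16·4/6 = 32/3 kN
  R_B = w₀L/3 = 16·4/3 = 64/3 kN
Load 2 — point force P=4 kN at a=4/3 m (b=L-a=8/3):
  R_A = Pb/L = 4·(8/3)/4 = 8/3 kN
  R_B = Pa/L = 4·(4/3)/4 = 4/3 kN
Load 3 — uniform load w=-13 kN/m over full span:
  R_A = wL/2 = (-13)·4/2 = -26 kN
  R_B = wL/2 = (-13)·4/2 = -26 kN
Load 4 — applied couple M₀=-3 kN·m at a=8/5 m (b=L-a=12/5):
  R_A = M₀/L = (-3)/4 = -3/4 kN
  R_B = -M₀/L = -(-3)/4 = 3/4 kN
Superposition: R_A = -161/12 kN, R_B = -31/12 kN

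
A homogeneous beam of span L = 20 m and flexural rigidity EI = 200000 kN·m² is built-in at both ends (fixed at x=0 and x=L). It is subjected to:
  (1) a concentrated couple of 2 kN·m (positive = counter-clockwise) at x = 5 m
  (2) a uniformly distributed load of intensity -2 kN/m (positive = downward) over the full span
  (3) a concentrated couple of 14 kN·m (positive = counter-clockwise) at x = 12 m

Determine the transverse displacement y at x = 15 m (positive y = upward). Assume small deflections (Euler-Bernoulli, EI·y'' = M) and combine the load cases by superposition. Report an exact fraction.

y(15) = 607/256000 m

Load 1 — applied couple M₀=2 kN·m at a=5 m (b=L-a=15):
  y_1 = (R_Ax³/6 - M_Ax²/2 - M₀(x-a)²/2)/EI  [x>a] with R_A=9/80, M_A=-3/8 = ((9/80)·15³/6 - (-3/8)·15²/2 - 2·(15-5)²/2)/200000 = 7/256000 m
Load 2 — uniform load w=-2 kN/m over full span:
  y_2 = -wx²(L-x)²/(24EI) = -(-2)·15²·(20-15)²/(24·200000) = 3/1280 m
Load 3 — applied couple M₀=14 kN·m at a=12 m (b=L-a=8):
  y_3 = (R_Ax³/6 - M_Ax²/2 - M₀(x-a)²/2)/EI  [x>a] with R_A=126/125, M_A=112/25 = ((126/125)·15³/6 - (112/25)·15²/2 - 14·(15-12)²/2)/200000 = 0 m
Superposition: y = Σ y_i = 607/256000 m ≈ 0.002371 m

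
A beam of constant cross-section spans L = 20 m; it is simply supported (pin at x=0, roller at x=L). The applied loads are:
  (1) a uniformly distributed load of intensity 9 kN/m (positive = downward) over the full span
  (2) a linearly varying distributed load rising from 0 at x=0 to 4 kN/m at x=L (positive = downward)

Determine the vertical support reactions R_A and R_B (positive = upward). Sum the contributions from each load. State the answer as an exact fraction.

Load 1 — uniform load w=9 kN/m over full span:
  R_A = wL/2 = 9·20/2 = 90 kN
  R_B = wL/2 = 9·20/2 = 90 kN
Load 2 — triangular load w₀=4 kN/m (0→w₀ over full span):
  R_A = w₀L/6 = 4·20/6 = 40/3 kN
  R_B = w₀L/3 = 4·20/3 = 80/3 kN
Superposition: R_A = 310/3 kN, R_B = 350/3 kN

R_A = 310/3 kN, R_B = 350/3 kN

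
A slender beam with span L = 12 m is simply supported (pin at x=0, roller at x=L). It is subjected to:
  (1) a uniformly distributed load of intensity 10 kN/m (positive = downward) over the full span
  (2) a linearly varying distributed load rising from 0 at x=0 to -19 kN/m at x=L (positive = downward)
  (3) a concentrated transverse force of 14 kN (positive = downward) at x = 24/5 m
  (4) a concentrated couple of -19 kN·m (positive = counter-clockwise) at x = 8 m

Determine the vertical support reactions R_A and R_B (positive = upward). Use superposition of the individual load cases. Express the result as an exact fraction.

R_A = 1729/60 kN, R_B = -529/60 kN

Load 1 — uniform load w=10 kN/m over full span:
  R_A = wL/2 = 10·12/2 = 60 kN
  R_B = wL/2 = 10·12/2 = 60 kN
Load 2 — triangular load w₀=-19 kN/m (0→w₀ over full span):
  R_A = w₀L/6 = (-19)·12/6 = -38 kN
  R_B = w₀L/3 = (-19)·12/3 = -76 kN
Load 3 — point force P=14 kN at a=24/5 m (b=L-a=36/5):
  R_A = Pb/L = 14·(36/5)/12 = 42/5 kN
  R_B = Pa/L = 14·(24/5)/12 = 28/5 kN
Load 4 — applied couple M₀=-19 kN·m at a=8 m (b=L-a=4):
  R_A = M₀/L = (-19)/12 = -19/12 kN
  R_B = -M₀/L = -(-19)/12 = 19/12 kN
Superposition: R_A = 1729/60 kN, R_B = -529/60 kN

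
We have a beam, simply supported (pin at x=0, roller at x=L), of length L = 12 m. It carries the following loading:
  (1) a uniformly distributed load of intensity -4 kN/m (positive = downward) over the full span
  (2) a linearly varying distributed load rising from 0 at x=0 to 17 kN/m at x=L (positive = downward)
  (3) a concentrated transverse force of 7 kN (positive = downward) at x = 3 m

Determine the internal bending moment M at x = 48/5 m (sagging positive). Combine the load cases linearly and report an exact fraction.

M(48/5) = 9453/125 kN·m

Load 1 — uniform load w=-4 kN/m over full span:
  M_1 = wx(L-x)/2 = (-4)·(48/5)·(12-(48/5))/2 = -1152/25 kN·m
Load 2 — triangular load w₀=17 kN/m (0→w₀ over full span):
  M_2 = w₀Lx/6 - w₀x³/(6L) = 17·12·(48/5)/6 - 17·(48/5)³/(6·12) = 14688/125 kN·m
Load 3 — point force P=7 kN at a=3 m (b=L-a=9):
  M_3 = Pa(L-x)/L  [x>a] = 7·3·(12-(48/5))/12 = 21/5 kN·m
Superposition: M = Σ M_i = 9453/125 kN·m ≈ 75.624000 kN·m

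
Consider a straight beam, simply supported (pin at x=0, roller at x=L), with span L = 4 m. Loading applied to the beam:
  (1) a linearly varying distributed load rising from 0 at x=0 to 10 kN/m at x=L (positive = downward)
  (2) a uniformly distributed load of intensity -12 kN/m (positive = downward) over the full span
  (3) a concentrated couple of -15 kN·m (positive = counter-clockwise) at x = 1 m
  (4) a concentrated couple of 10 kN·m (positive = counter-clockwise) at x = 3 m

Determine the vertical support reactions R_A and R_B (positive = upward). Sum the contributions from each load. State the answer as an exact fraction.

Load 1 — triangular load w₀=10 kN/m (0→w₀ over full span):
  R_A = w₀L/6 = 10·4/6 = 20/3 kN
  R_B = w₀L/3 = 10·4/3 = 40/3 kN
Load 2 — uniform load w=-12 kN/m over full span:
  R_A = wL/2 = (-12)·4/2 = -24 kN
  R_B = wL/2 = (-12)·4/2 = -24 kN
Load 3 — applied couple M₀=-15 kN·m at a=1 m (b=L-a=3):
  R_A = M₀/L = (-15)/4 = -15/4 kN
  R_B = -M₀/L = -(-15)/4 = 15/4 kN
Load 4 — applied couple M₀=10 kN·m at a=3 m (b=L-a=1):
  R_A = M₀/L = 10/4 = 5/2 kN
  R_B = -M₀/L = -10/4 = -5/2 kN
Superposition: R_A = -223/12 kN, R_B = -113/12 kN

R_A = -223/12 kN, R_B = -113/12 kN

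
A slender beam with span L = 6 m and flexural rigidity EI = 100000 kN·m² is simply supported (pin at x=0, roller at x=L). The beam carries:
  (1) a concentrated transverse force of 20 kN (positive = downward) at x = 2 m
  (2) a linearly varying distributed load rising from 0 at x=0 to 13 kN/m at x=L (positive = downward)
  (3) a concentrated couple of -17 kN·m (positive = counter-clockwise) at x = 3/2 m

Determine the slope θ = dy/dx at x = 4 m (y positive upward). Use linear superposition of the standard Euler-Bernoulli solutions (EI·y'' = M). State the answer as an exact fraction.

θ(4) = 40793/72000000 rad

Load 1 — point force P=20 kN at a=2 m (b=L-a=4):
  θ_1 = -Pa(2L²-6Lx+3x²+a²)/(6LEI)  [x>a] = -20·2·(2·6²-6·6·4+3·4²+2²)/(6·6·100000) = 1/4500 rad
Load 2 — triangular load w₀=13 kN/m (0→w₀ over full span):
  θ_2 = -w₀(7L⁴-30L²x²+15x⁴)/(360LEI) = -13·(7·6⁴-30·6²·4²+15·4⁴)/(360·6·100000) = 1183/4500000 rad
Load 3 — applied couple M₀=-17 kN·m at a=3/2 m (b=L-a=9/2):
  θ_3 = (M₀x²/(2L)-M₀(x-a)+C₁)/EI  [x>a] with C₁=M₀(3b²-L²)/(6L)=-187/16 = ((-17)·4²/(2·6)-(-17)·(4-(3/2))+(-187/16))/100000 = 391/4800000 rad
Superposition: θ = Σ θ_i = 40793/72000000 rad ≈ 0.000567 rad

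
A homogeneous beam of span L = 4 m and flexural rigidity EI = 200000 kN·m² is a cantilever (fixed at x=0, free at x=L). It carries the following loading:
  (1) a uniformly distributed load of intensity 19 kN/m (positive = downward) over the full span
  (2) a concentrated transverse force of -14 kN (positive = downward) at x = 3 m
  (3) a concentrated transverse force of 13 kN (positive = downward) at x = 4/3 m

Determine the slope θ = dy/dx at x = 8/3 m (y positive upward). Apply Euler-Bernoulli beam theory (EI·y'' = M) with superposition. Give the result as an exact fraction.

Load 1 — uniform load w=19 kN/m over full span:
  θ_1 = -wx(x²-3Lx+3L²)/(6EI) = -19·(8/3)·((8/3)²-3·4·(8/3)+3·4²)/(6·200000) = -247/253125 rad
Load 2 — point force P=-14 kN at a=3 m (b=L-a=1):
  θ_2 = -Px(2a-x)/(2EI)  [x≤a] = -(-14)·(8/3)·(2·3-(8/3))/(2·200000) = 7/22500 rad
Load 3 — point force P=13 kN at a=4/3 m (b=L-a=8/3):
  θ_3 = -Pa²/(2EI)  [x>a] = -13·(4/3)²/(2·200000) = -13/225000 rad
Superposition: θ = Σ θ_i = -1463/2025000 rad ≈ -0.000722 rad

θ(8/3) = -1463/2025000 rad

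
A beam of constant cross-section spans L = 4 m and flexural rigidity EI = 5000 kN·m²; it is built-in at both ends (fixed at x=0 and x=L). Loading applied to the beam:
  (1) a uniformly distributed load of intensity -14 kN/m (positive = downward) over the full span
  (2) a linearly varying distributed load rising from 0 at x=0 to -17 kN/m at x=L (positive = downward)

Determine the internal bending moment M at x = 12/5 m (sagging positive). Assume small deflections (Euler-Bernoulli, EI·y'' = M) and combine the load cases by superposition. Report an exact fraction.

M(12/5) = -5188/375 kN·m

Load 1 — uniform load w=-14 kN/m over full span:
  M_1 = wLx/2 - wL²/12 - wx²/2 = (-14)·4·(12/5)/2 - (-14)·4²/12 - (-14)·(12/5)²/2 = -616/75 kN·m
Load 2 — triangular load w₀=-17 kN/m (0→w₀ over full span):
  M_2 = 3w₀Lx/20 - w₀L²/30 - w₀x³/(6L) = 3·(-17)·4·(12/5)/20 - (-17)·4²/30 - (-17)·(12/5)³/(6·4) = -2108/375 kN·m
Superposition: M = Σ M_i = -5188/375 kN·m ≈ -13.834667 kN·m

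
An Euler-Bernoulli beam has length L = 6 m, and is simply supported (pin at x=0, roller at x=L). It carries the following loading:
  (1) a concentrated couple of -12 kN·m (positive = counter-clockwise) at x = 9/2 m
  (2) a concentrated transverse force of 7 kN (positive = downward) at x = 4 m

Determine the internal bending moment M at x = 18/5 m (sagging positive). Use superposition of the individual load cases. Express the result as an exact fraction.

M(18/5) = 6/5 kN·m

Load 1 — applied couple M₀=-12 kN·m at a=9/2 m (b=L-a=3/2):
  M_1 = M₀x/L  [x≤a] = (-12)·(18/5)/6 = -36/5 kN·m
Load 2 — point force P=7 kN at a=4 m (b=L-a=2):
  M_2 = Pbx/L  [x≤a] = 7·2·(18/5)/6 = 42/5 kN·m
Superposition: M = Σ M_i = 6/5 kN·m ≈ 1.200000 kN·m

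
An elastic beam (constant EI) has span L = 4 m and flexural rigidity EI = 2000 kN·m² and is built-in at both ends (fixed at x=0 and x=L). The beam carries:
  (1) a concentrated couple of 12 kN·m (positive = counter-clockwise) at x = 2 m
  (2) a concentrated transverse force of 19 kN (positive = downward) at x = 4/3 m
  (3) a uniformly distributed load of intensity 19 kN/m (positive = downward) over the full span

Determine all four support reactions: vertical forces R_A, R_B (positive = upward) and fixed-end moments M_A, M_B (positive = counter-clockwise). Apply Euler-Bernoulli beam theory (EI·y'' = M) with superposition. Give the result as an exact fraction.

R_A = 3055/54 kN, M_A = 1069/27 kN·m, R_B = 2075/54 kN, M_B = -755/27 kN·m

Load 1 — applied couple M₀=12 kN·m at a=2 m (b=L-a=2):
  R_A = 6M₀ab/L³ = 6·12·2·2/4³ = 9/2 kN
  M_A = M₀b(2a-b)/L² = 12·2·(2·2-2)/4² = 3 kN·m
  R_B = -6M₀ab/L³ = -6·12·2·2/4³ = -9/2 kN
  M_B = M₀a(2b-a)/L² = 12·2·(2·2-2)/4² = 3 kN·m
Load 2 — point force P=19 kN at a=4/3 m (b=L-a=8/3):
  R_A = Pb²(3a+b)/L³ = 19·(8/3)²·(3·(4/3)+(8/3))/4³ = 380/27 kN
  M_A = Pab²/L² = 19·(4/3)·(8/3)²/4² = 304/27 kN·m
  R_B = Pa²(a+3b)/L³ = 19·(4/3)²·((4/3)+3·(8/3))/4³ = 133/27 kN
  M_B = -Pa²b/L² = -19·(4/3)²·(8/3)/4² = -152/27 kN·m
Load 3 — uniform load w=19 kN/m over full span:
  R_A = wL/2 = 19·4/2 = 38 kN
  M_A = wL²/12 = 19·4²/12 = 76/3 kN·m
  R_B = wL/2 = 19·4/2 = 38 kN
  M_B = -wL²/12 = -19·4²/12 = -76/3 kN·m
Superposition: R_A = 3055/54 kN, M_A = 1069/27 kN·m, R_B = 2075/54 kN, M_B = -755/27 kN·m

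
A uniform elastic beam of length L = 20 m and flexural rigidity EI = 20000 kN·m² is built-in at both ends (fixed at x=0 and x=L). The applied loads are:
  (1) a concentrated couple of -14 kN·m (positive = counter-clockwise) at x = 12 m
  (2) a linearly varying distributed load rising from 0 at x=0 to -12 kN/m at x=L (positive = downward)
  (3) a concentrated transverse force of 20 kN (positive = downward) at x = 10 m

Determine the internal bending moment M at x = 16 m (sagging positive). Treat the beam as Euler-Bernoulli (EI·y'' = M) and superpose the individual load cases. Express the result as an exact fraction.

M(16) = -1756/125 kN·m

Load 1 — applied couple M₀=-14 kN·m at a=12 m (b=L-a=8):
  M_1 = R_Ax - M_A - M₀  [x>a] with R_A=-126/125, M_A=-112/25 = (-126/125)·16 - (-112/25) - (-14) = 294/125 kN·m
Load 2 — triangular load w₀=-12 kN/m (0→w₀ over full span):
  M_2 = 3w₀Lx/20 - w₀L²/30 - w₀x³/(6L) = 3·(-12)·20·16/20 - (-12)·20²/30 - (-12)·16³/(6·20) = -32/5 kN·m
Load 3 — point force P=20 kN at a=10 m (b=L-a=10):
  M_3 = Pa²(a+3b)(L-x)/L³ - Pa²b/L²  [x>a] = 20·10²·(10+3·10)·(20-16)/20³ - 20·10²·10/20² = -10 kN·m
Superposition: M = Σ M_i = -1756/125 kN·m ≈ -14.048000 kN·m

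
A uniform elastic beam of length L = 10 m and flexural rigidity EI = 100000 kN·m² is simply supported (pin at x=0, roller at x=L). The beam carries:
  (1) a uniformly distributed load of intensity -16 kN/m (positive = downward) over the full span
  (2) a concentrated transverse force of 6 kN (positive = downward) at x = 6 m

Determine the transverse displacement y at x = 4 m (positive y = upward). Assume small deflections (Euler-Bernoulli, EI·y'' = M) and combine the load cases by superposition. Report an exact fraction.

y(4) = 293/15625 m

Load 1 — uniform load w=-16 kN/m over full span:
  y_1 = -wx(L³-2Lx²+x³)/(24EI) = -(-16)·4·(10³-2·10·4²+4³)/(24·100000) = 62/3125 m
Load 2 — point force P=6 kN at a=6 m (b=L-a=4):
  y_2 = -Pbx(L²-b²-x²)/(6LEI)  [x≤a] = -6·4·4·(10²-4²-4²)/(6·10·100000) = -17/15625 m
Superposition: y = Σ y_i = 293/15625 m ≈ 0.018752 m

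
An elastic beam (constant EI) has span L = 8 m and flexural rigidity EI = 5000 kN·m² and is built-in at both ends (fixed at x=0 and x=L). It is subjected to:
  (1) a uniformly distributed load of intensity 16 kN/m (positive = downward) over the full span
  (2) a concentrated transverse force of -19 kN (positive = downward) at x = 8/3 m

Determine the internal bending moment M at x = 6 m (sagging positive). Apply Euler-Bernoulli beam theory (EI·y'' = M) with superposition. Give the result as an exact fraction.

M(6) = 326/27 kN·m

Load 1 — uniform load w=16 kN/m over full span:
  M_1 = wLx/2 - wL²/12 - wx²/2 = 16·8·6/2 - 16·8²/12 - 16·6²/2 = 32/3 kN·m
Load 2 — point force P=-19 kN at a=8/3 m (b=L-a=16/3):
  M_2 = Pa²(a+3b)(L-x)/L³ - Pa²b/L²  [x>a] = (-19)·(8/3)²·((8/3)+3·(16/3))·(8-6)/8³ - (-19)·(8/3)²·(16/3)/8² = 38/27 kN·m
Superposition: M = Σ M_i = 326/27 kN·m ≈ 12.074074 kN·m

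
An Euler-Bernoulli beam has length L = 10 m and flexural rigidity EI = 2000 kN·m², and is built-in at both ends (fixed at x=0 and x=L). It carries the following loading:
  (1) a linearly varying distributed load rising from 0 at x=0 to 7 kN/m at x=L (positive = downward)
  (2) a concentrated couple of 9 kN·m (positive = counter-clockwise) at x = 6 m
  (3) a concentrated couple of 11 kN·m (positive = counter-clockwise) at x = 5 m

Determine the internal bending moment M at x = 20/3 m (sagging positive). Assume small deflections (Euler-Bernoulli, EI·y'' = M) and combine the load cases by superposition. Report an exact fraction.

Load 1 — triangular load w₀=7 kN/m (0→w₀ over full span):
  M_1 = 3w₀Lx/20 - w₀L²/30 - w₀x³/(6L) = 3·7·10·(20/3)/20 - 7·10²/30 - 7·(20/3)³/(6·10) = 980/81 kN·m
Load 2 — applied couple M₀=9 kN·m at a=6 m (b=L-a=4):
  M_2 = R_Ax - M_A - M₀  [x>a] with R_A=162/125, M_A=72/25 = (162/125)·(20/3) - (72/25) - 9 = -81/25 kN·m
Load 3 — applied couple M₀=11 kN·m at a=5 m (b=L-a=5):
  M_3 = R_Ax - M_A - M₀  [x>a] with R_A=33/20, M_A=11/4 = (33/20)·(20/3) - (11/4) - 11 = -11/4 kN·m
Superposition: M = Σ M_i = 49481/8100 kN·m ≈ 6.108765 kN·m

M(20/3) = 49481/8100 kN·m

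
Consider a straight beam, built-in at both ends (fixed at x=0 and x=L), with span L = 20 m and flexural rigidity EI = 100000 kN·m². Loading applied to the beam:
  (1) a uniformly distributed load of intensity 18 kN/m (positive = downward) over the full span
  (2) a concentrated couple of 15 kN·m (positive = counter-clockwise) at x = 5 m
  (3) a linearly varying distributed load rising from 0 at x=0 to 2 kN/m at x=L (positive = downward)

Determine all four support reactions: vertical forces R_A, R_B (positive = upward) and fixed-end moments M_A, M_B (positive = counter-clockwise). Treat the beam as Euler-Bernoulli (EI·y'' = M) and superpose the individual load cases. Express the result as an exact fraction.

Load 1 — uniform load w=18 kN/m over full span:
  R_A = wL/2 = 18·20/2 = 180 kN
  M_A = wL²/12 = 18·20²/12 = 600 kN·m
  R_B = wL/2 = 18·20/2 = 180 kN
  M_B = -wL²/12 = -18·20²/12 = -600 kN·m
Load 2 — applied couple M₀=15 kN·m at a=5 m (b=L-a=15):
  R_A = 6M₀ab/L³ = 6·15·5·15/20³ = 27/32 kN
  M_A = M₀b(2a-b)/L² = 15·15·(2·5-15)/20² = -45/16 kN·m
  R_B = -6M₀ab/L³ = -6·15·5·15/20³ = -27/32 kN
  M_B = M₀a(2b-a)/L² = 15·5·(2·15-5)/20² = 75/16 kN·m
Load 3 — triangular load w₀=2 kN/m (0→w₀ over full span):
  R_A = 3w₀L/20 = 3·2·20/20 = 6 kN
  M_A = w₀L²/30 = 2·20²/30 = 80/3 kN·m
  R_B = 7w₀L/20 = 7·2·20/20 = 14 kN
  M_B = -w₀L²/20 = -2·20²/20 = -40 kN·m
Superposition: R_A = 5979/32 kN, M_A = 29945/48 kN·m, R_B = 6181/32 kN, M_B = -10165/16 kN·m

R_A = 5979/32 kN, M_A = 29945/48 kN·m, R_B = 6181/32 kN, M_B = -10165/16 kN·m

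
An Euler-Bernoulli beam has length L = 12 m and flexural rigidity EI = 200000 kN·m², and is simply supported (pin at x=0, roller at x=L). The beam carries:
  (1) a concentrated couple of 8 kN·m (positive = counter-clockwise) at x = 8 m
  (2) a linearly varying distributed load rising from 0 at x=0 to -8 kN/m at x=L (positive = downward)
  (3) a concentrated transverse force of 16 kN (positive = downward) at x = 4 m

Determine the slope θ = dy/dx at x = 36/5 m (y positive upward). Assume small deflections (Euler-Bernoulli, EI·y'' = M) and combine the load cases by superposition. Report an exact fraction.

Load 1 — applied couple M₀=8 kN·m at a=8 m (b=L-a=4):
  θ_1 = (M₀x²/(2L)+C₁)/EI  [x≤a] with C₁=M₀(3b²-L²)/(6L)=-32/3 = (8·(36/5)²/(2·12)+(-32/3))/200000 = 31/937500 rad
Load 2 — triangular load w₀=-8 kN/m (0→w₀ over full span):
  θ_2 = -w₀(7L⁴-30L²x²+15x⁴)/(360LEI) = -(-8)·(7·12⁴-30·12²·(36/5)²+15·(36/5)⁴)/(360·12·200000) = -696/1953125 rad
Load 3 — point force P=16 kN at a=4 m (b=L-a=8):
  θ_3 = -Pa(2L²-6Lx+3x²+a²)/(6LEI)  [x>a] = -16·4·(2·12²-6·12·(36/5)+3·(36/5)²+4²)/(6·12·200000) = 184/703125 rad
Superposition: θ = Σ θ_i = -4331/70312500 rad ≈ -0.000062 rad

θ(36/5) = -4331/70312500 rad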